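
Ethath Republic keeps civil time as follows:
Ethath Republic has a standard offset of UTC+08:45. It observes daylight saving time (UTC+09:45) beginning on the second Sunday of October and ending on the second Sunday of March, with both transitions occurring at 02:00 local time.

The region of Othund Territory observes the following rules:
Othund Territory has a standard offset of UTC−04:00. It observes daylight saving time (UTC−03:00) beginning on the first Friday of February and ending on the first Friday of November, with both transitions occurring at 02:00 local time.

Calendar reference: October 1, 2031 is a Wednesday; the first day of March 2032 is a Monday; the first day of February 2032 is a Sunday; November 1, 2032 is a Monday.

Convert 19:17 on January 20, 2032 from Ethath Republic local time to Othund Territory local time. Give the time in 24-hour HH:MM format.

05:32

1 October 2031 is a Wednesday, so the first Sunday is October 5 and the second is October 12.
1 March 2032 is a Monday, so the first Sunday is March 7 and the second is March 14.
Daylight saving runs 12 October 2031 – 14 March 2032; January 20, 2032 is inside that window, so Ethath Republic is at UTC+09:45.
19:17 Ethath Republic − 9h45m = 09:32 UTC.
1 February 2032 is a Sunday, so the first Friday is February 6.
1 November 2032 is a Monday, so the first Friday is November 5.
At the standard offset (UTC−04:00), 09:32 UTC − 4h = 05:32 Othund Territory standard time.
The standard-time date in Othund Territory, January 20, 2032, is outside the daylight-saving period (6 February – 5 November), so Othund Territory is on standard time, UTC−04:00.
09:32 UTC − 4h = 05:32 Othund Territory.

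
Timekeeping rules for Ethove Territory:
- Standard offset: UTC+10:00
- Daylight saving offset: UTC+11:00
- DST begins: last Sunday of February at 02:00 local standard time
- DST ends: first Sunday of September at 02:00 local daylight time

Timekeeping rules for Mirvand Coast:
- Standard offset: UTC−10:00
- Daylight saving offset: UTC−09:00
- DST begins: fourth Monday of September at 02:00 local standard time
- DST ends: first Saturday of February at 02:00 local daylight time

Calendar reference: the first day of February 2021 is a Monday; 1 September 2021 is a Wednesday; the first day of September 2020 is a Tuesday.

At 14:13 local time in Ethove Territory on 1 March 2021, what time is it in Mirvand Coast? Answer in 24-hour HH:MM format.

1 February 2021 is a Monday, so Sundays fall on 7, 14, 21, 28; the last is February 28.
1 September 2021 is a Wednesday, so the first Sunday is September 5.
1 March 2021 lies within the daylight-saving period (28 February – 5 September), so Ethove Territory is on daylight time, UTC+11:00.
14:13 Ethove Territory − 11h = 03:13 UTC.
1 September 2020 is a Tuesday, so the first Monday is September 7 and the fourth is September 28.
1 February 2021 is a Monday, so the first Saturday is February 6.
At the standard offset (UTC−10:00), 03:13 UTC − 10h = 17:13 Mirvand Coast standard time (rolling into the previous day, 28 February 2021).
The standard-time date in Mirvand Coast, 28 February 2021, is outside the daylight-saving period (28 September 2020 – 6 February 2021), so Mirvand Coast is on standard time, UTC−10:00.
03:13 UTC − 10h = 17:13 Mirvand Coast (rolling into the previous day, 28 February 2021).

17:13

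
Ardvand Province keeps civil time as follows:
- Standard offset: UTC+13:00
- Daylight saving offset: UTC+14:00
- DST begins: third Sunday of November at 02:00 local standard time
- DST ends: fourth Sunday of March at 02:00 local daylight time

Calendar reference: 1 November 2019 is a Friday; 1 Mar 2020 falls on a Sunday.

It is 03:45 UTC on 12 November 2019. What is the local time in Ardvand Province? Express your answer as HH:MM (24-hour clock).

16:45

1 November 2019 is a Friday, so the first Sunday is November 3 and the third is November 17.
1 March 2020 is a Sunday, so the first Sunday is March 1 and the fourth is March 22.
At the standard offset (UTC+13:00), 03:45 UTC + 13h = 16:45 Ardvand Province standard time.
Daylight saving runs 17 November 2019 – 22 March 2020; the standard-time date in Ardvand Province, 12 November 2019, is outside that window, so Ardvand Province is on standard time at UTC+13:00.
03:45 UTC + 13h = 16:45 local.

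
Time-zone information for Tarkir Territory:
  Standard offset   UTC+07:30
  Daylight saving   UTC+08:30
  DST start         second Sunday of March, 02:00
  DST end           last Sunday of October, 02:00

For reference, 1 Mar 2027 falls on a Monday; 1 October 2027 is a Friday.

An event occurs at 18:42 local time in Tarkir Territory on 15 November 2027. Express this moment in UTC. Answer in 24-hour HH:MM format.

1 March 2027 is a Monday, so the first Sunday is March 7 and the second is March 14.
1 October 2027 is a Friday, so Sundays fall on 3, 10, 17, 24, 31; the last is October 31.
15 November 2027 does not fall between 14 March and 31 October, so daylight saving is not in effect and Tarkir Territory is at UTC+07:30.
18:42 local − 7h30m = 11:12 UTC.

11:12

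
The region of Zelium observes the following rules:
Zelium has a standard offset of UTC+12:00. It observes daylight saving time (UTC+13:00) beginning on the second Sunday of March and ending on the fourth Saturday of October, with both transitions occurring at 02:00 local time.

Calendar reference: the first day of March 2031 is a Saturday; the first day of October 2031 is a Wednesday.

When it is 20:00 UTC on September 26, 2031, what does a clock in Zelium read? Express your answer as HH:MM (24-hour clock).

09:00

1 March 2031 is a Saturday, so the first Sunday is March 2 and the second is March 9.
1 October 2031 is a Wednesday, so the first Saturday is October 4 and the fourth is October 25.
At the standard offset (UTC+12:00), 20:00 UTC + 12h = 08:00 Zelium standard time (rolling into the next day, 27 September 2031).
The standard-time date in Zelium, September 27, 2031, falls between 9 March and 25 October, so daylight saving is in effect and Zelium is at UTC+13:00.
20:00 UTC + 13h = 09:00 local (rolling into the next day, 27 September 2031).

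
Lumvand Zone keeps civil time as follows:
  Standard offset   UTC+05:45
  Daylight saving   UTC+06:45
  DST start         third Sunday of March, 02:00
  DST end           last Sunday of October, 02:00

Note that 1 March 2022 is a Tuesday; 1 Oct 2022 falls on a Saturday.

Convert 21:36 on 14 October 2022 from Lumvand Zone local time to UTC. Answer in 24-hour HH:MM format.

14:51

1 March 2022 is a Tuesday, so the first Sunday is March 6 and the third is March 20.
1 October 2022 is a Saturday, so Sundays fall on 2, 9, 16, 23, 30; the last is October 30.
14 October 2022 falls between 20 March and 30 October, so daylight saving is in effect and Lumvand Zone is at UTC+06:45.
21:36 local − 6h45m = 14:51 UTC.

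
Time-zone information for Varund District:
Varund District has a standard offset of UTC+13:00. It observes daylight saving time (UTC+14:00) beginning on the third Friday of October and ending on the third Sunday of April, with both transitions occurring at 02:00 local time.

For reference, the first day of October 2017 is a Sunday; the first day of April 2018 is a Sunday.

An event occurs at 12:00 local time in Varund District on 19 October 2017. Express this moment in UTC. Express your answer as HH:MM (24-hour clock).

23:00

1 October 2017 is a Sunday, so the first Friday is October 6 and the third is October 20.
1 April 2018 is a Sunday, so the first Sunday is April 1 and the third is April 15.
19 October 2017 does not fall between 20 October 2017 and 15 April 2018, so daylight saving is not in effect and Varund District is at UTC+13:00.
12:00 local − 13h = 23:00 UTC (rolling into the previous day, 18 October 2017).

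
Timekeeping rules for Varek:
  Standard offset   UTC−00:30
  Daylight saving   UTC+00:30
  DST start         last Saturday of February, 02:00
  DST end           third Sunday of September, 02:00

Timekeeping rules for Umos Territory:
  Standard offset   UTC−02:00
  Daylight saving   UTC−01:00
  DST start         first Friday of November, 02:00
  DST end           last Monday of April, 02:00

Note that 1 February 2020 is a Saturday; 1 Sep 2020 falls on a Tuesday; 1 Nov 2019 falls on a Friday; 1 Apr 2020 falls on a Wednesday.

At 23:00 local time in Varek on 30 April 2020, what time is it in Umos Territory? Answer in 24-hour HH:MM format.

20:30

1 February 2020 is a Saturday, so Saturdays fall on 1, 8, 15, 22, 29; the last is February 29.
1 September 2020 is a Tuesday, so the first Sunday is September 6 and the third is September 20.
Daylight saving runs 29 February – 20 September; 30 April 2020 is inside that window, so Varek is at UTC+00:30.
23:00 Varek − 0h30m = 22:30 UTC.
1 November 2019 is a Friday, so the first Friday is November 1.
1 April 2020 is a Wednesday, so Mondays fall on 6, 13, 20, 27; the last is April 27.
At the standard offset (UTC−02:00), 22:30 UTC − 2h = 20:30 Umos Territory standard time.
The standard-time date in Umos Territory, 30 April 2020, is outside the daylight-saving period (1 November 2019 – 27 April 2020), so Umos Territory is on standard time, UTC−02:00.
22:30 UTC − 2h = 20:30 Umos Territory.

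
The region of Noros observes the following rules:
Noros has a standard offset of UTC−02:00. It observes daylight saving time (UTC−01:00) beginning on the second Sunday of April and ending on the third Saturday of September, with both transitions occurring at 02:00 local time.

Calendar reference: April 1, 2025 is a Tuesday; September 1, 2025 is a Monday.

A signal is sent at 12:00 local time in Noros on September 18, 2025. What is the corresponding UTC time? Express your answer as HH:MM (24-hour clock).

1 April 2025 is a Tuesday, so the first Sunday is April 6 and the second is April 13.
1 September 2025 is a Monday, so the first Saturday is September 6 and the third is September 20.
September 18, 2025 falls between 13 April and 20 September, so daylight saving is in effect and Noros is at UTC−01:00.
12:00 local + 1h = 13:00 UTC.

13:00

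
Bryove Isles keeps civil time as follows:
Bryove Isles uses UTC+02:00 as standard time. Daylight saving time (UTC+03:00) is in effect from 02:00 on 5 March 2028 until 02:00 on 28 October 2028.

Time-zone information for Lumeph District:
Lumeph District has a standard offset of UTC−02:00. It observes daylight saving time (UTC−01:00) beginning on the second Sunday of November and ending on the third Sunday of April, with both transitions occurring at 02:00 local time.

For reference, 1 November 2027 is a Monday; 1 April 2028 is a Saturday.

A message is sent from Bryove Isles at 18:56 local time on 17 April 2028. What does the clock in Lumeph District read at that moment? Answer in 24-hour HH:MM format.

13:56

17 April 2028 lies within the daylight-saving period (5 March – 28 October), so Bryove Isles is on daylight time, UTC+03:00.
18:56 Bryove Isles − 3h = 15:56 UTC.
1 November 2027 is a Monday, so the first Sunday is November 7 and the second is November 14.
1 April 2028 is a Saturday, so the first Sunday is April 2 and the third is April 16.
At the standard offset (UTC−02:00), 15:56 UTC − 2h = 13:56 Lumeph District standard time.
The standard-time date in Lumeph District, 17 April 2028, is outside the daylight-saving period (14 November 2027 – 16 April 2028), so Lumeph District is on standard time, UTC−02:00.
15:56 UTC − 2h = 13:56 Lumeph District.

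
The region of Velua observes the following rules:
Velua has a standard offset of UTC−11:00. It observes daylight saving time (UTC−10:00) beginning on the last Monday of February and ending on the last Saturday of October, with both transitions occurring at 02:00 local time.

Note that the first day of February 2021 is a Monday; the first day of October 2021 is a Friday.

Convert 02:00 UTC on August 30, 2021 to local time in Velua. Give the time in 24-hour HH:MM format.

1 February 2021 is a Monday, so Mondays fall on 1, 8, 15, 22; the last is February 22.
1 October 2021 is a Friday, so Saturdays fall on 2, 9, 16, 23, 30; the last is October 30.
At the standard offset (UTC−11:00), 02:00 UTC − 11h = 15:00 Velua standard time (rolling into the previous day, 29 August 2021).
The standard-time date in Velua, August 29, 2021, falls between 22 February and 30 October, so daylight saving is in effect and Velua is at UTC−10:00.
02:00 UTC − 10h = 16:00 local (rolling into the previous day, 29 August 2021).

16:00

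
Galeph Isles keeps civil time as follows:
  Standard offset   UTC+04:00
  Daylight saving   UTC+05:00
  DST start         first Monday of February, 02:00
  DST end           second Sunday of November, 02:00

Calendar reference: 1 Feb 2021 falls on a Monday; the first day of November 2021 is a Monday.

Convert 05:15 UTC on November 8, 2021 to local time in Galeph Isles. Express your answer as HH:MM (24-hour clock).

1 February 2021 is a Monday, so the first Monday is February 1.
1 November 2021 is a Monday, so the first Sunday is November 7 and the second is November 14.
At the standard offset (UTC+04:00), 05:15 UTC + 4h = 09:15 Galeph Isles standard time.
Daylight saving runs 1 February – 14 November; the standard-time date in Galeph Isles, November 8, 2021, is inside that window, so Galeph Isles is at UTC+05:00.
05:15 UTC + 5h = 10:15 local.

10:15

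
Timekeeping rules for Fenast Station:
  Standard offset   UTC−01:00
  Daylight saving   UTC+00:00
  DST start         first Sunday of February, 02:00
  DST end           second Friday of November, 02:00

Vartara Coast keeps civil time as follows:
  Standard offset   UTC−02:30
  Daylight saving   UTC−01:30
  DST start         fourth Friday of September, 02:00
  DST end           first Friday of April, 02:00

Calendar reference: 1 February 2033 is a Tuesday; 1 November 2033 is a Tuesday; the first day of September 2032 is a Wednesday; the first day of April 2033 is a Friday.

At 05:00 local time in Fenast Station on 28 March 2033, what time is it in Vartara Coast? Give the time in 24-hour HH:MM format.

03:30

1 February 2033 is a Tuesday, so the first Sunday is February 6.
1 November 2033 is a Tuesday, so the first Friday is November 4 and the second is November 11.
28 March 2033 lies within the daylight-saving period (6 February – 11 November), so Fenast Station is on daylight time, UTC+00:00.
05:00 Fenast Station − 0h = 05:00 UTC.
1 September 2032 is a Wednesday, so the first Friday is September 3 and the fourth is September 24.
1 April 2033 is a Friday, so the first Friday is April 1.
At the standard offset (UTC−02:30), 05:00 UTC − 2h30m = 02:30 Vartara Coast standard time.
Daylight saving runs 24 September 2032 – 1 April 2033; the standard-time date in Vartara Coast, 28 March 2033, is inside that window, so Vartara Coast is at UTC−01:30.
05:00 UTC − 1h30m = 03:30 Vartara Coast.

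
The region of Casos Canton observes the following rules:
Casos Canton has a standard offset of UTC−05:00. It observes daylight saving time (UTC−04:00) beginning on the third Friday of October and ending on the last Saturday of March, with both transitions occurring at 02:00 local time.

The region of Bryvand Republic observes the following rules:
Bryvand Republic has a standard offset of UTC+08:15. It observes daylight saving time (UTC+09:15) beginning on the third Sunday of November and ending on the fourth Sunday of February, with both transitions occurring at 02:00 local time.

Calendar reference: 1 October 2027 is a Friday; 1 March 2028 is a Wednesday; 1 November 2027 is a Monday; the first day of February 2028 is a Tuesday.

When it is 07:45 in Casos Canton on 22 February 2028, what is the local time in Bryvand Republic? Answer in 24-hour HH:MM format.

1 October 2027 is a Friday, so the first Friday is October 1 and the third is October 15.
1 March 2028 is a Wednesday, so Saturdays fall on 4, 11, 18, 25; the last is March 25.
22 February 2028 lies within the daylight-saving period (15 October 2027 – 25 March 2028), so Casos Canton is on daylight time, UTC−04:00.
07:45 Casos Canton + 4h = 11:45 UTC.
1 November 2027 is a Monday, so the first Sunday is November 7 and the third is November 21.
1 February 2028 is a Tuesday, so the first Sunday is February 6 and the fourth is February 27.
At the standard offset (UTC+08:15), 11:45 UTC + 8h15m = 20:00 Bryvand Republic standard time.
The standard-time date in Bryvand Republic, 22 February 2028, lies within the daylight-saving period (21 November 2027 – 27 February 2028), so Bryvand Republic is on daylight time, UTC+09:15.
11:45 UTC + 9h15m = 21:00 Bryvand Republic.

21:00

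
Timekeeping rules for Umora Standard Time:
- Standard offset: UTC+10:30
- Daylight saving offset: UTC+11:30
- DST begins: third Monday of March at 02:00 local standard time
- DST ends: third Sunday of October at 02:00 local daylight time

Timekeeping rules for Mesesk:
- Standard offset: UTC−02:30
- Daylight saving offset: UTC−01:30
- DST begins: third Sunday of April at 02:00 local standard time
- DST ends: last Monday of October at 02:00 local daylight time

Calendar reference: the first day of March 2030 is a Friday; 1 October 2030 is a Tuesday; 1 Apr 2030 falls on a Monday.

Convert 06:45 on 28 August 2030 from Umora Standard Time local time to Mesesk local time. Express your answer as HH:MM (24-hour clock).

17:45

1 March 2030 is a Friday, so the first Monday is March 4 and the third is March 18.
1 October 2030 is a Tuesday, so the first Sunday is October 6 and the third is October 20.
Daylight saving runs 18 March – 20 October; 28 August 2030 is inside that window, so Umora Standard Time is at UTC+11:30.
06:45 Umora Standard Time − 11h30m = 19:15 UTC (rolling into the previous day, 27 August 2030).
1 April 2030 is a Monday, so the first Sunday is April 7 and the third is April 21.
1 October 2030 is a Tuesday, so Mondays fall on 7, 14, 21, 28; the last is October 28.
At the standard offset (UTC−02:30), 19:15 UTC − 2h30m = 16:45 Mesesk standard time.
The standard-time date in Mesesk, 27 August 2030, falls between 21 April and 28 October, so daylight saving is in effect and Mesesk is at UTC−01:30.
19:15 UTC − 1h30m = 17:45 Mesesk.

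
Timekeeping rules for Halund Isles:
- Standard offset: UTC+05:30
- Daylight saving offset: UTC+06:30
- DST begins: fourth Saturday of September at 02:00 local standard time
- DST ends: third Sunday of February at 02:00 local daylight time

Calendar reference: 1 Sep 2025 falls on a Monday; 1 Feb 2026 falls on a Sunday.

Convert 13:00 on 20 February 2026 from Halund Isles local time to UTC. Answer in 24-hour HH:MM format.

07:30

1 September 2025 is a Monday, so the first Saturday is September 6 and the fourth is September 27.
1 February 2026 is a Sunday, so the first Sunday is February 1 and the third is February 15.
20 February 2026 does not fall between 27 September 2025 and 15 February 2026, so daylight saving is not in effect and Halund Isles is at UTC+05:30.
13:00 local − 5h30m = 07:30 UTC.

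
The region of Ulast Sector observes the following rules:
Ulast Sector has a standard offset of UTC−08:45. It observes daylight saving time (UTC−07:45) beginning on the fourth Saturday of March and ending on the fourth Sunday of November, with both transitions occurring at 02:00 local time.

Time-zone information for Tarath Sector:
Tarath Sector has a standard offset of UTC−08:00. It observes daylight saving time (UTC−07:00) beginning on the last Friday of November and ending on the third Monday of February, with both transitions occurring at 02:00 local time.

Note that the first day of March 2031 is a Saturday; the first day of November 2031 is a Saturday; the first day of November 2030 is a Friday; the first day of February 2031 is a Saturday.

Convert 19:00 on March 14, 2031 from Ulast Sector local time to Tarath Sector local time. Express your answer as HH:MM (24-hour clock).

1 March 2031 is a Saturday, so the first Saturday is March 1 and the fourth is March 22.
1 November 2031 is a Saturday, so the first Sunday is November 2 and the fourth is November 23.
March 14, 2031 does not fall between 22 March and 23 November, so daylight saving is not in effect and Ulast Sector is at UTC−08:45.
19:00 Ulast Sector + 8h45m = 03:45 UTC (rolling into the next day, 15 March 2031).
1 November 2030 is a Friday, so Fridays fall on 1, 8, 15, 22, 29; the last is November 29.
1 February 2031 is a Saturday, so the first Monday is February 3 and the third is February 17.
At the standard offset (UTC−08:00), 03:45 UTC − 8h = 19:45 Tarath Sector standard time (rolling into the previous day, 14 March 2031).
The standard-time date in Tarath Sector, March 14, 2031, does not fall between 29 November 2030 and 17 February 2031, so daylight saving is not in effect and Tarath Sector is at UTC−08:00.
03:45 UTC − 8h = 19:45 Tarath Sector (rolling into the previous day, 14 March 2031).

19:45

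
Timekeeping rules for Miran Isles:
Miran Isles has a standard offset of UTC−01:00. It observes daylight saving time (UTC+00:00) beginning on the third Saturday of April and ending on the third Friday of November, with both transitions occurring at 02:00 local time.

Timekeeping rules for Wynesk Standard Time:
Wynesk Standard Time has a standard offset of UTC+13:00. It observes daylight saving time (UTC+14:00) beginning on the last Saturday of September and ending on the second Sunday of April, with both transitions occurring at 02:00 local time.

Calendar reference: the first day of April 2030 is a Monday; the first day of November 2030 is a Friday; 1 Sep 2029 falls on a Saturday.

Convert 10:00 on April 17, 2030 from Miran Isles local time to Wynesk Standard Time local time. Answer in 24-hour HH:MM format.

1 April 2030 is a Monday, so the first Saturday is April 6 and the third is April 20.
1 November 2030 is a Friday, so the first Friday is November 1 and the third is November 15.
April 17, 2030 is outside the daylight-saving period (20 April – 15 November), so Miran Isles is on standard time, UTC−01:00.
10:00 Miran Isles + 1h = 11:00 UTC.
1 September 2029 is a Saturday, so Saturdays fall on 1, 8, 15, 22, 29; the last is September 29.
1 April 2030 is a Monday, so the first Sunday is April 7 and the second is April 14.
At the standard offset (UTC+13:00), 11:00 UTC + 13h = 00:00 Wynesk Standard Time standard time (rolling into the next day, 18 April 2030).
The standard-time date in Wynesk Standard Time, April 18, 2030, does not fall between 29 September 2029 and 14 April 2030, so daylight saving is not in effect and Wynesk Standard Time is at UTC+13:00.
11:00 UTC + 13h = 00:00 Wynesk Standard Time (rolling into the next day, 18 April 2030).

00:00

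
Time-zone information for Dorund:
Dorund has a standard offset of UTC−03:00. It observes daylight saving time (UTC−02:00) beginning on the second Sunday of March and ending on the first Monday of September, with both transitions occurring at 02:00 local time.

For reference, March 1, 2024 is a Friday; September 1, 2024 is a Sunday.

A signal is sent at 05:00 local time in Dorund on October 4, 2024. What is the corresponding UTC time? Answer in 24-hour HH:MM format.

1 March 2024 is a Friday, so the first Sunday is March 3 and the second is March 10.
1 September 2024 is a Sunday, so the first Monday is September 2.
Daylight saving runs 10 March – 2 September; October 4, 2024 is outside that window, so Dorund is on standard time at UTC−03:00.
05:00 local + 3h = 08:00 UTC.

08:00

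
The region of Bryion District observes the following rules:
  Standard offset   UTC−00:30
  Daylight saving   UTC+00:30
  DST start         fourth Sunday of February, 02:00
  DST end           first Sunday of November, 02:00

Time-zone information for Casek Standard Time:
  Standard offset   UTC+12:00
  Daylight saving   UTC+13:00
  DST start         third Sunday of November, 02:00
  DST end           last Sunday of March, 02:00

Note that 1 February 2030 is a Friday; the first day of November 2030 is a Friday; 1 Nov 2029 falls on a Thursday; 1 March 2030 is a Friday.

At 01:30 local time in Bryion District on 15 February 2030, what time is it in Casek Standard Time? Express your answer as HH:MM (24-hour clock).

15:00

1 February 2030 is a Friday, so the first Sunday is February 3 and the fourth is February 24.
1 November 2030 is a Friday, so the first Sunday is November 3.
15 February 2030 does not fall between 24 February and 3 November, so daylight saving is not in effect and Bryion District is at UTC−00:30.
01:30 Bryion District + 0h30m = 02:00 UTC.
1 November 2029 is a Thursday, so the first Sunday is November 4 and the third is November 18.
1 March 2030 is a Friday, so Sundays fall on 3, 10, 17, 24, 31; the last is March 31.
At the standard offset (UTC+12:00), 02:00 UTC + 12h = 14:00 Casek Standard Time standard time.
The standard-time date in Casek Standard Time, 15 February 2030, lies within the daylight-saving period (18 November 2029 – 31 March 2030), so Casek Standard Time is on daylight time, UTC+13:00.
02:00 UTC + 13h = 15:00 Casek Standard Time.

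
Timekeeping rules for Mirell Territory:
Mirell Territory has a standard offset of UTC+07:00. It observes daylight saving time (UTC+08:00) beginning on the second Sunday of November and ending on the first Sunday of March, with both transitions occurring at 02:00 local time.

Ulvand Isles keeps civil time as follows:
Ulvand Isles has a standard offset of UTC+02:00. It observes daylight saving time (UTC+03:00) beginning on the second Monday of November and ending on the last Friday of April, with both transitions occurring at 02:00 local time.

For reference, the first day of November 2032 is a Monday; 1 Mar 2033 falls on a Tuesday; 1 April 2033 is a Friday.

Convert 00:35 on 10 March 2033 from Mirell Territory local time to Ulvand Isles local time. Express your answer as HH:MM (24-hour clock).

1 November 2032 is a Monday, so the first Sunday is November 7 and the second is November 14.
1 March 2033 is a Tuesday, so the first Sunday is March 6.
Daylight saving runs 14 November 2032 – 6 March 2033; 10 March 2033 is outside that window, so Mirell Territory is on standard time at UTC+07:00.
00:35 Mirell Territory − 7h = 17:35 UTC (rolling into the previous day, 9 March 2033).
1 November 2032 is a Monday, so the first Monday is November 1 and the second is November 8.
1 April 2033 is a Friday, so Fridays fall on 1, 8, 15, 22, 29; the last is April 29.
At the standard offset (UTC+02:00), 17:35 UTC + 2h = 19:35 Ulvand Isles standard time.
The standard-time date in Ulvand Isles, 9 March 2033, falls between 8 November 2032 and 29 April 2033, so daylight saving is in effect and Ulvand Isles is at UTC+03:00.
17:35 UTC + 3h = 20:35 Ulvand Isles.

20:35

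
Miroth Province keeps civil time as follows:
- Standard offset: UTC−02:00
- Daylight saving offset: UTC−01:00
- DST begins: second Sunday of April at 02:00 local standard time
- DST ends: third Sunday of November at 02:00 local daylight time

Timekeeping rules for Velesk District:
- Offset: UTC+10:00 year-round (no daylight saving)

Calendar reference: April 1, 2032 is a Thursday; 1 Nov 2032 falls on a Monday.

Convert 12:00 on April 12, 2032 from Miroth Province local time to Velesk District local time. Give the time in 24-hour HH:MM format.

1 April 2032 is a Thursday, so the first Sunday is April 4 and the second is April 11.
1 November 2032 is a Monday, so the first Sunday is November 7 and the third is November 21.
April 12, 2032 lies within the daylight-saving period (11 April – 21 November), so Miroth Province is on daylight time, UTC−01:00.
12:00 Miroth Province + 1h = 13:00 UTC.
Velesk District stays on UTC+10:00 all year.
13:00 UTC + 10h = 23:00 Velesk District.

23:00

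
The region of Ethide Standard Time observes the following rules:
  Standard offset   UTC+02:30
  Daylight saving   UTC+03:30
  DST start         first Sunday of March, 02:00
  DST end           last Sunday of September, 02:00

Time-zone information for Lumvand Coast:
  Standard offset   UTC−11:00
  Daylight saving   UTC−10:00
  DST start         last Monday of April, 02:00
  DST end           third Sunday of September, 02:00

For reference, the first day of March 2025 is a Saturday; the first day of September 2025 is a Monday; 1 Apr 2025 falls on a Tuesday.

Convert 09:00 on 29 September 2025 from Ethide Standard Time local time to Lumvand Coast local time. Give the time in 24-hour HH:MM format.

1 March 2025 is a Saturday, so the first Sunday is March 2.
1 September 2025 is a Monday, so Sundays fall on 7, 14, 21, 28; the last is September 28.
29 September 2025 is outside the daylight-saving period (2 March – 28 September), so Ethide Standard Time is on standard time, UTC+02:30.
09:00 Ethide Standard Time − 2h30m = 06:30 UTC.
1 April 2025 is a Tuesday, so Mondays fall on 7, 14, 21, 28; the last is April 28.
1 September 2025 is a Monday, so the first Sunday is September 7 and the third is September 21.
At the standard offset (UTC−11:00), 06:30 UTC − 11h = 19:30 Lumvand Coast standard time (rolling into the previous day, 28 September 2025).
Daylight saving runs 28 April – 21 September; the standard-time date in Lumvand Coast, 28 September 2025, is outside that window, so Lumvand Coast is on standard time at UTC−11:00.
06:30 UTC − 11h = 19:30 Lumvand Coast (rolling into the previous day, 28 September 2025).

19:30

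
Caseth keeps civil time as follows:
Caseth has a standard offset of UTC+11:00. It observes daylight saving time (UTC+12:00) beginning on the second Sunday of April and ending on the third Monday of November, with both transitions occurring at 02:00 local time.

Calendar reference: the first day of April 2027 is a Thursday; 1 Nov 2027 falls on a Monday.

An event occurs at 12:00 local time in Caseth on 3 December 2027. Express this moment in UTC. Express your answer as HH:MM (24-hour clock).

01:00

1 April 2027 is a Thursday, so the first Sunday is April 4 and the second is April 11.
1 November 2027 is a Monday, so the first Monday is November 1 and the third is November 15.
3 December 2027 does not fall between 11 April and 15 November, so daylight saving is not in effect and Caseth is at UTC+11:00.
12:00 local − 11h = 01:00 UTC.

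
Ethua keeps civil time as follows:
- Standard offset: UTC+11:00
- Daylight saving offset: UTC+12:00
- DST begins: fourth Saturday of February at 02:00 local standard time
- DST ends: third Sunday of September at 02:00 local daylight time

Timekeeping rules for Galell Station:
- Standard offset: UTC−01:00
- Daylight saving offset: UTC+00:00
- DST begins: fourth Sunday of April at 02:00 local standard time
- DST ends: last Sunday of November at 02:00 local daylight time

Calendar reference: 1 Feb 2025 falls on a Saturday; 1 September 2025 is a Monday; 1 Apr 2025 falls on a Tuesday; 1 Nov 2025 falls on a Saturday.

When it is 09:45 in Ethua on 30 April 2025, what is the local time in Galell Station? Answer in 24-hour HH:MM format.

21:45

1 February 2025 is a Saturday, so the first Saturday is February 1 and the fourth is February 22.
1 September 2025 is a Monday, so the first Sunday is September 7 and the third is September 21.
Daylight saving runs 22 February – 21 September; 30 April 2025 is inside that window, so Ethua is at UTC+12:00.
09:45 Ethua − 12h = 21:45 UTC (rolling into the previous day, 29 April 2025).
1 April 2025 is a Tuesday, so the first Sunday is April 6 and the fourth is April 27.
1 November 2025 is a Saturday, so Sundays fall on 2, 9, 16, 23, 30; the last is November 30.
At the standard offset (UTC−01:00), 21:45 UTC − 1h = 20:45 Galell Station standard time.
The standard-time date in Galell Station, 29 April 2025, lies within the daylight-saving period (27 April – 30 November), so Galell Station is on daylight time, UTC+00:00.
21:45 UTC + 0h = 21:45 Galell Station.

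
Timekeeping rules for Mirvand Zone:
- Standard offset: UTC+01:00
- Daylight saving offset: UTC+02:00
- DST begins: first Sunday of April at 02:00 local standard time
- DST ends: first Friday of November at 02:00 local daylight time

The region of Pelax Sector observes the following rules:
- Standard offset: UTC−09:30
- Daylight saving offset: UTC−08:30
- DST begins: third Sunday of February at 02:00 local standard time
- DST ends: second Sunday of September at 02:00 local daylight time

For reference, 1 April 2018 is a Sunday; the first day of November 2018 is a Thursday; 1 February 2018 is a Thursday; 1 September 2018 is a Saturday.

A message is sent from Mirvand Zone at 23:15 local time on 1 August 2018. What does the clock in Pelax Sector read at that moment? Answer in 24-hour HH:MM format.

1 April 2018 is a Sunday, so the first Sunday is April 1.
1 November 2018 is a Thursday, so the first Friday is November 2.
Daylight saving runs 1 April – 2 November; 1 August 2018 is inside that window, so Mirvand Zone is at UTC+02:00.
23:15 Mirvand Zone − 2h = 21:15 UTC.
1 February 2018 is a Thursday, so the first Sunday is February 4 and the third is February 18.
1 September 2018 is a Saturday, so the first Sunday is September 2 and the second is September 9.
At the standard offset (UTC−09:30), 21:15 UTC − 9h30m = 11:45 Pelax Sector standard time.
The standard-time date in Pelax Sector, 1 August 2018, falls between 18 February and 9 September, so daylight saving is in effect and Pelax Sector is at UTC−08:30.
21:15 UTC − 8h30m = 12:45 Pelax Sector.

12:45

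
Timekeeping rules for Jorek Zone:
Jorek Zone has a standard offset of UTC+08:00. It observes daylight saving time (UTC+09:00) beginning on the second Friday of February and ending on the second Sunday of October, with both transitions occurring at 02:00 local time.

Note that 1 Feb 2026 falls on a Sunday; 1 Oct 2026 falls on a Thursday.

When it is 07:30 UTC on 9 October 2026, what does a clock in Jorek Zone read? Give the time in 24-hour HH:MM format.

16:30

1 February 2026 is a Sunday, so the first Friday is February 6 and the second is February 13.
1 October 2026 is a Thursday, so the first Sunday is October 4 and the second is October 11.
At the standard offset (UTC+08:00), 07:30 UTC + 8h = 15:30 Jorek Zone standard time.
Daylight saving runs 13 February – 11 October; the standard-time date in Jorek Zone, 9 October 2026, is inside that window, so Jorek Zone is at UTC+09:00.
07:30 UTC + 9h = 16:30 local.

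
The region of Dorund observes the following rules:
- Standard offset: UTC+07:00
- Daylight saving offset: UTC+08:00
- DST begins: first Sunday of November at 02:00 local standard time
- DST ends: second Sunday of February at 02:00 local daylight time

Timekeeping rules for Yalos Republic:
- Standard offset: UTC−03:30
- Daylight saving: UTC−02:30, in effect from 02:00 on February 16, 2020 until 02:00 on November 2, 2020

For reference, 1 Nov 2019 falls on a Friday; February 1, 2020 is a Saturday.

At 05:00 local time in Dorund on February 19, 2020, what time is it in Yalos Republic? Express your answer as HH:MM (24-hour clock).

19:30

1 November 2019 is a Friday, so the first Sunday is November 3.
1 February 2020 is a Saturday, so the first Sunday is February 2 and the second is February 9.
Daylight saving runs 3 November 2019 – 9 February 2020; February 19, 2020 is outside that window, so Dorund is on standard time at UTC+07:00.
05:00 Dorund − 7h = 22:00 UTC (rolling into the previous day, 18 February 2020).
At the standard offset (UTC−03:30), 22:00 UTC − 3h30m = 18:30 Yalos Republic standard time.
Daylight saving runs 16 February – 2 November; the standard-time date in Yalos Republic, February 18, 2020, is inside that window, so Yalos Republic is at UTC−02:30.
22:00 UTC − 2h30m = 19:30 Yalos Republic.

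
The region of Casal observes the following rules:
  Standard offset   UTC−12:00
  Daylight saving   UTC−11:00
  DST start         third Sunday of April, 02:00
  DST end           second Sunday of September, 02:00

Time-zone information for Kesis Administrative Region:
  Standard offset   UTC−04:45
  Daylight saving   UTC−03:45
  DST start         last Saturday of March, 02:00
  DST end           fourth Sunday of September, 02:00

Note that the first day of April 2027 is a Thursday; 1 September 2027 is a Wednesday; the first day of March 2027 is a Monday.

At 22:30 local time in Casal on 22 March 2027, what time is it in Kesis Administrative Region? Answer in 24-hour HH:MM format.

1 April 2027 is a Thursday, so the first Sunday is April 4 and the third is April 18.
1 September 2027 is a Wednesday, so the first Sunday is September 5 and the second is September 12.
22 March 2027 is outside the daylight-saving period (18 April – 12 September), so Casal is on standard time, UTC−12:00.
22:30 Casal + 12h = 10:30 UTC (rolling into the next day, 23 March 2027).
1 March 2027 is a Monday, so Saturdays fall on 6, 13, 20, 27; the last is March 27.
1 September 2027 is a Wednesday, so the first Sunday is September 5 and the fourth is September 26.
At the standard offset (UTC−04:45), 10:30 UTC − 4h45m = 05:45 Kesis Administrative Region standard time.
The standard-time date in Kesis Administrative Region, 23 March 2027, is outside the daylight-saving period (27 March – 26 September), so Kesis Administrative Region is on standard time, UTC−04:45.
10:30 UTC − 4h45m = 05:45 Kesis Administrative Region.

05:45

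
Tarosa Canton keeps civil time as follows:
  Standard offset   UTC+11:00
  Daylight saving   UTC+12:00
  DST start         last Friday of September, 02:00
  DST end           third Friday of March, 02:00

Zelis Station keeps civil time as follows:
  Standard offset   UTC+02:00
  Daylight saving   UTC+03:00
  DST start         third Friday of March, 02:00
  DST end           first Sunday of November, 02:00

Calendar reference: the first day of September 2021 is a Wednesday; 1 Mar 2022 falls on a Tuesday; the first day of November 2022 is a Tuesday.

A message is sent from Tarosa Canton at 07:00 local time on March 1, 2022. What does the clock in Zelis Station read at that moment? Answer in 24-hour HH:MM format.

21:00

1 September 2021 is a Wednesday, so Fridays fall on 3, 10, 17, 24; the last is September 24.
1 March 2022 is a Tuesday, so the first Friday is March 4 and the third is March 18.
March 1, 2022 falls between 24 September 2021 and 18 March 2022, so daylight saving is in effect and Tarosa Canton is at UTC+12:00.
07:00 Tarosa Canton − 12h = 19:00 UTC (rolling into the previous day, 28 February 2022).
1 March 2022 is a Tuesday, so the first Friday is March 4 and the third is March 18.
1 November 2022 is a Tuesday, so the first Sunday is November 6.
At the standard offset (UTC+02:00), 19:00 UTC + 2h = 21:00 Zelis Station standard time.
Daylight saving runs 18 March – 6 November; the standard-time date in Zelis Station, February 28, 2022, is outside that window, so Zelis Station is on standard time at UTC+02:00.
19:00 UTC + 2h = 21:00 Zelis Station.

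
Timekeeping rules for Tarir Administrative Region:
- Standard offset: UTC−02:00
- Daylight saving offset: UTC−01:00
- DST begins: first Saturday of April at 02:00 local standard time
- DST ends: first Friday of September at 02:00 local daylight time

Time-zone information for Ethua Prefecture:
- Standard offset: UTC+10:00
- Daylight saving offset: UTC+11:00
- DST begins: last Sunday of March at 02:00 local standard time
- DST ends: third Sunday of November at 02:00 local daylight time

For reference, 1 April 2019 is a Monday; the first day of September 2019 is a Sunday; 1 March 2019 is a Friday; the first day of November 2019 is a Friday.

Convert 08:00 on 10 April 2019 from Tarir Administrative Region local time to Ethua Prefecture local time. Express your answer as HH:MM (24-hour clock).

1 April 2019 is a Monday, so the first Saturday is April 6.
1 September 2019 is a Sunday, so the first Friday is September 6.
Daylight saving runs 6 April – 6 September; 10 April 2019 is inside that window, so Tarir Administrative Region is at UTC−01:00.
08:00 Tarir Administrative Region + 1h = 09:00 UTC.
1 March 2019 is a Friday, so Sundays fall on 3, 10, 17, 24, 31; the last is March 31.
1 November 2019 is a Friday, so the first Sunday is November 3 and the third is November 17.
At the standard offset (UTC+10:00), 09:00 UTC + 10h = 19:00 Ethua Prefecture standard time.
The standard-time date in Ethua Prefecture, 10 April 2019, falls between 31 March and 17 November, so daylight saving is in effect and Ethua Prefecture is at UTC+11:00.
09:00 UTC + 11h = 20:00 Ethua Prefecture.

20:00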